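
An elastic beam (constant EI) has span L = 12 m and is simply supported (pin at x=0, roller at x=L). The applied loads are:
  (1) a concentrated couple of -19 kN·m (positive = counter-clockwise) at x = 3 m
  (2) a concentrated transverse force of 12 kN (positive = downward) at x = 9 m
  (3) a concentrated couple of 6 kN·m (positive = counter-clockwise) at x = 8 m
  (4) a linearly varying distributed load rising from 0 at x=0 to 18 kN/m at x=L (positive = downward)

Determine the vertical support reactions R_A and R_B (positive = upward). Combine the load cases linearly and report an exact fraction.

R_A = 455/12 kN, R_B = 985/12 kN

Load 1 — applied couple M₀=-19 kN·m at a=3 m (b=L-a=9):
  R_A = M₀/L = (-19)/12 = -19/12 kN
  R_B = -M₀/L = -(-19)/12 = 19/12 kN
Load 2 — point force P=12 kN at a=9 m (b=L-a=3):
  R_A = Pb/L = 12·3/12 = 3 kN
  R_B = Pa/L = 12·9/12 = 9 kN
Load 3 — applied couple M₀=6 kN·m at a=8 m (b=L-a=4):
  R_A = M₀/L = 6/12 = 1/2 kN
  R_B = -M₀/L = -6/12 = -1/2 kN
Load 4 — triangular load w₀=18 kN/m (0→w₀ over full span):
  R_A = w₀L/6 = 18·12/6 = 36 kN
  R_B = w₀L/3 = 18·12/3 = 72 kN
Superposition: R_A = 455/12 kN, R_B = 985/12 kN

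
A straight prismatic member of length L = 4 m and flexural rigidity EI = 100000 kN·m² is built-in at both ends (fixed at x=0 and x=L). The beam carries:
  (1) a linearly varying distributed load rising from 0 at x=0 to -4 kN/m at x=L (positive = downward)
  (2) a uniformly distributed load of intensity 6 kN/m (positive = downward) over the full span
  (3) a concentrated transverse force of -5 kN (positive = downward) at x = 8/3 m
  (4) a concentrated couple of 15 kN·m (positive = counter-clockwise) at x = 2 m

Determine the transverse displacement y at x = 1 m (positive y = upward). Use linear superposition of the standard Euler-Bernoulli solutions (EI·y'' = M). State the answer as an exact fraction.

y(1) = -12881/648000000 m

Load 1 — triangular load w₀=-4 kN/m (0→w₀ over full span):
  y_1 = -w₀x²(L-x)²(x+2L)/(120LEI) = -(-4)·1²·(4-1)²·(1+2·4)/(120·4·100000) = 27/4000000 m
Load 2 — uniform load w=6 kN/m over full span:
  y_2 = -wx²(L-x)²/(24EI) = -6·1²·(4-1)²/(24·100000) = -9/400000 m
Load 3 — point force P=-5 kN at a=8/3 m (b=L-a=4/3):
  y_3 = -Pb²x²(3aL-(3a+b)x)/(6L³EI)  [x≤a] = -(-5)·(4/3)²·1²·(3·(8/3)·4-(3·(8/3)+(4/3))·1)/(6·4³·100000) = 17/3240000 m
Load 4 — applied couple M₀=15 kN·m at a=2 m (b=L-a=2):
  y_4 = (R_Ax³/6 - M_Ax²/2)/EI  [x≤a] with R_A=45/8, M_A=15/4 = ((45/8)·1³/6 - (15/4)·1²/2)/100000 = -3/320000 m
Superposition: y = Σ y_i = -12881/648000000 m ≈ -0.000020 m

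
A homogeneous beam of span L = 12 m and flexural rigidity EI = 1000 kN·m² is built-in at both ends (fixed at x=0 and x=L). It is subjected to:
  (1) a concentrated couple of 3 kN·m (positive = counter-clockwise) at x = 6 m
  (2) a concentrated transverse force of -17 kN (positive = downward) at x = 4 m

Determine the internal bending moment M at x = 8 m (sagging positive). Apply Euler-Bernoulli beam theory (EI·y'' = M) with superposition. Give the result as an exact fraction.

M(8) = -353/108 kN·m

Load 1 — applied couple M₀=3 kN·m at a=6 m (b=L-a=6):
  M_1 = R_Ax - M_A - M₀  [x>a] with R_A=3/8, M_A=3/4 = (3/8)·8 - (3/4) - 3 = -3/4 kN·m
Load 2 — point force P=-17 kN at a=4 m (b=L-a=8):
  M_2 = Pa²(a+3b)(L-x)/L³ - Pa²b/L²  [x>a] = (-17)·4²·(4+3·8)·(12-8)/12³ - (-17)·4²·8/12² = -68/27 kN·m
Superposition: M = Σ M_i = -353/108 kN·m ≈ -3.268519 kN·m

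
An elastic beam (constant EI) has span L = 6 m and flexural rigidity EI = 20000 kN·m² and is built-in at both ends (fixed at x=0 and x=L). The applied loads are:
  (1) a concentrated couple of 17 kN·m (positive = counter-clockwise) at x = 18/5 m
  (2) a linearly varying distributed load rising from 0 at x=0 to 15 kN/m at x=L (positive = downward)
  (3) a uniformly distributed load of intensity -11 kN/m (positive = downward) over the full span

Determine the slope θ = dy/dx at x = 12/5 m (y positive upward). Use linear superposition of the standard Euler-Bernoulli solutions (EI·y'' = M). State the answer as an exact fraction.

Load 1 — applied couple M₀=17 kN·m at a=18/5 m (b=L-a=12/5):
  θ_1 = (R_Ax²/2 - M_Ax)/EI  [x≤a] with R_A=102/25, M_A=136/25 = ((102/25)·(12/5)²/2 - (136/25)·(12/5))/20000 = -51/781250 rad
Load 2 — triangular load w₀=15 kN/m (0→w₀ over full span):
  θ_2 = -w₀(2x(L-x)(L-2x)(x+2L)+x²(L-x)²)/(120LEI) = -15·(2·(12/5)·(6-(12/5))·(6-2·(12/5))·((12/5)+2·6)+(12/5)²·(6-(12/5))²)/(120·6·20000) = -243/625000 rad
Load 3 — uniform load w=-11 kN/m over full span:
  θ_3 = -wx(L-x)(L-2x)/(12EI) = -(-11)·(12/5)·(6-(12/5))·(6-2·(12/5))/(12·20000) = 297/625000 rad
Superposition: θ = Σ θ_i = 33/1562500 rad ≈ 0.000021 rad

θ(12/5) = 33/1562500 rad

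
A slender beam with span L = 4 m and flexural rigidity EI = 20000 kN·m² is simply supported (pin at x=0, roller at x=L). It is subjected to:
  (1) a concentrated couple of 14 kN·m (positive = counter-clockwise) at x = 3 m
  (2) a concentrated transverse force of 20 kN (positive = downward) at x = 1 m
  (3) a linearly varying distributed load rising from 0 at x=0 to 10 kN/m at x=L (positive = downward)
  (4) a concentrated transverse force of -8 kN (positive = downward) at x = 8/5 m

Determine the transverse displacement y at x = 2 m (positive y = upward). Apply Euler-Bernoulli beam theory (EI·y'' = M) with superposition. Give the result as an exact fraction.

Load 1 — applied couple M₀=14 kN·m at a=3 m (b=L-a=1):
  y_1 = (M₀x³/(6L)+C₁x)/EI  [x≤a] with C₁=M₀(3b²-L²)/(6L)=-91/12 = (14·2³/(6·4)+(-91/12)·2)/20000 = -21/40000 m
Load 2 — point force P=20 kN at a=1 m (b=L-a=3):
  y_2 = -Pa(L-x)(2Lx-a²-x²)/(6LEI)  [x>a] = -20·1·(4-2)·(2·4·2-1²-2²)/(6·4·20000) = -11/12000 m
Load 3 — triangular load w₀=10 kN/m (0→w₀ over full span):
  y_3 = -w₀x(7L⁴-10L²x²+3x⁴)/(360LEI) = -10·2·(7·4⁴-10·4²·2²+3·2⁴)/(360·4·20000) = -1/1200 m
Load 4 — point force P=-8 kN at a=8/5 m (b=L-a=12/5):
  y_4 = -Pa(L-x)(2Lx-a²-x²)/(6LEI)  [x>a] = -(-8)·(8/5)·(4-2)·(2·4·2-(8/5)²-2²)/(6·4·20000) = 118/234375 m
Superposition: y = Σ y_i = -26573/15000000 m ≈ -0.001772 m

y(2) = -26573/15000000 m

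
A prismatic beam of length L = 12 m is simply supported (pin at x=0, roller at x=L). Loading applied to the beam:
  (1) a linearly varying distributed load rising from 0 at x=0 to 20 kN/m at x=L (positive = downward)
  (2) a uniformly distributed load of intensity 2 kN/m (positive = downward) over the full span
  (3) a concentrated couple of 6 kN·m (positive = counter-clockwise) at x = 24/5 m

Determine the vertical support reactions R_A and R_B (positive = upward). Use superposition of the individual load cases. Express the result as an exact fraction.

Load 1 — triangular load w₀=20 kN/m (0→w₀ over full span):
  R_A = w₀L/6 = 20·12/6 = 40 kN
  R_B = w₀L/3 = 20·12/3 = 80 kN
Load 2 — uniform load w=2 kN/m over full span:
  R_A = wL/2 = 2·12/2 = 12 kN
  R_B = wL/2 = 2·12/2 = 12 kN
Load 3 — applied couple M₀=6 kN·m at a=24/5 m (b=L-a=36/5):
  R_A = M₀/L = 6/12 = 1/2 kN
  R_B = -M₀/L = -6/12 = -1/2 kN
Superposition: R_A = 105/2 kN, R_B = 183/2 kN

R_A = 105/2 kN, R_B = 183/2 kN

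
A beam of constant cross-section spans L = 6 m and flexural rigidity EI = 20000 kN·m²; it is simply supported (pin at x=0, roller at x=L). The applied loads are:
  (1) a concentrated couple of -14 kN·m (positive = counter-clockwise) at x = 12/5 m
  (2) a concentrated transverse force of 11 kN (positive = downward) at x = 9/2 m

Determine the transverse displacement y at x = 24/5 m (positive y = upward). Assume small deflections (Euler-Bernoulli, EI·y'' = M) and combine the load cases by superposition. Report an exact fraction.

y(24/5) = -63351/40000000 m

Load 1 — applied couple M₀=-14 kN·m at a=12/5 m (b=L-a=18/5):
  y_1 = (M₀x³/(6L)-M₀(x-a)²/2+C₁x)/EI  [x>a] with C₁=M₀(3b²-L²)/(6L)=-28/25 = ((-14)·(24/5)³/(6·6)-(-14)·((24/5)-(12/5))²/2+(-28/25)·(24/5))/20000 = -63/156250 m
Load 2 — point force P=11 kN at a=9/2 m (b=L-a=3/2):
  y_2 = -Pa(L-x)(2Lx-a²-x²)/(6LEI)  [x>a] = -11·(9/2)·(6-(24/5))·(2·6·(24/5)-(9/2)²-(24/5)²)/(6·6·20000) = -47223/40000000 m
Superposition: y = Σ y_i = -63351/40000000 m ≈ -0.001584 m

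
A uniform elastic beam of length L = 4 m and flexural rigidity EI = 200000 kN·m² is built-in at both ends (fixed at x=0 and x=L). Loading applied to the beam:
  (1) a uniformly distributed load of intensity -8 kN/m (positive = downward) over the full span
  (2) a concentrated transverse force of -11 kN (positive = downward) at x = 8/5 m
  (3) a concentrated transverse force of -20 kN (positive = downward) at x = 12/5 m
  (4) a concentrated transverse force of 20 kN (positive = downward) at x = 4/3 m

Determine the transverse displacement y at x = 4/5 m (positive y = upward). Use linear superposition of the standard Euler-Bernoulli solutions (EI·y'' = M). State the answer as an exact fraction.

Load 1 — uniform load w=-8 kN/m over full span:
  y_1 = -wx²(L-x)²/(24EI) = -(-8)·(4/5)²·(4-(4/5))²/(24·200000) = 64/5859375 m
Load 2 — point force P=-11 kN at a=8/5 m (b=L-a=12/5):
  y_2 = -Pb²x²(3aL-(3a+b)x)/(6L³EI)  [x≤a] = -(-11)·(12/5)²·(4/5)²·(3·(8/5)·4-(3·(8/5)+(12/5))·(4/5))/(6·4³·200000) = 693/97656250 m
Load 3 — point force P=-20 kN at a=12/5 m (b=L-a=8/5):
  y_3 = -Pb²x²(3aL-(3a+b)x)/(6L³EI)  [x≤a] = -(-20)·(8/5)²·(4/5)²·(3·(12/5)·4-(3·(12/5)+(8/5))·(4/5))/(6·4³·200000) = 272/29296875 m
Load 4 — point force P=20 kN at a=4/3 m (b=L-a=8/3):
  y_4 = -Pb²x²(3aL-(3a+b)x)/(6L³EI)  [x≤a] = -20·(8/3)²·(4/5)²·(3·(4/3)·4-(3·(4/3)+(8/3))·(4/5))/(6·4³·200000) = -16/1265625 m
Superposition: y = Σ y_i = 115973/7910156250 m ≈ 0.000015 m

y(4/5) = 115973/7910156250 m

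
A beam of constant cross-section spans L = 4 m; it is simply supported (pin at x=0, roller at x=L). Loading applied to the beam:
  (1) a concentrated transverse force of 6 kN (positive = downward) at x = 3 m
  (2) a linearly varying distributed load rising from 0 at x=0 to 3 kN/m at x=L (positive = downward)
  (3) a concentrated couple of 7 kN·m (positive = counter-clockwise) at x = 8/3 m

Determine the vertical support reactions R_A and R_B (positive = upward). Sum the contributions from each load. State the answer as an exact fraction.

Load 1 — point force P=6 kN at a=3 m (b=L-a=1):
  R_A = Pb/L = 6·1/4 = 3/2 kN
  R_B = Pa/L = 6·3/4 = 9/2 kN
Load 2 — triangular load w₀=3 kN/m (0→w₀ over full span):
  R_A = w₀L/6 = 3·4/6 = 2 kN
  R_B = w₀L/3 = 3·4/3 = 4 kN
Load 3 — applied couple M₀=7 kN·m at a=8/3 m (b=L-a=4/3):
  R_A = M₀/L = 7/4 kN
  R_B = -M₀/L = -7/4 kN
Superposition: R_A = 21/4 kN, R_B = 27/4 kN

R_A = 21/4 kN, R_B = 27/4 kN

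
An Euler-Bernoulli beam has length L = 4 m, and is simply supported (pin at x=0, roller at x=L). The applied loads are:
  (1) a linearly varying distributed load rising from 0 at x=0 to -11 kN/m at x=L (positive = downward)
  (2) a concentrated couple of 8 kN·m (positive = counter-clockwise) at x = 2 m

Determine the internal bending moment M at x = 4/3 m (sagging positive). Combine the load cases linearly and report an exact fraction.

M(4/3) = -488/81 kN·m

Load 1 — triangular load w₀=-11 kN/m (0→w₀ over full span):
  M_1 = w₀Lx/6 - w₀x³/(6L) = (-11)·4·(4/3)/6 - (-11)·(4/3)³/(6·4) = -704/81 kN·m
Load 2 — applied couple M₀=8 kN·m at a=2 m (b=L-a=2):
  M_2 = M₀x/L  [x≤a] = 8·(4/3)/4 = 8/3 kN·m
Superposition: M = Σ M_i = -488/81 kN·m ≈ -6.024691 kN·m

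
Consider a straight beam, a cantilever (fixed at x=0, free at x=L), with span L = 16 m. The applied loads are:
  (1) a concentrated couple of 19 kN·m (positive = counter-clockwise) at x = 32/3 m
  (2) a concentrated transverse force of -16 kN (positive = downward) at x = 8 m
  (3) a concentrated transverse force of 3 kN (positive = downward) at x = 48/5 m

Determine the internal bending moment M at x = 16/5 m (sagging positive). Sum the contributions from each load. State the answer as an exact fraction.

M(16/5) = 383/5 kN·m

Load 1 — applied couple M₀=19 kN·m at a=32/3 m (b=L-a=16/3):
  M_1 = M₀  [x≤a] = 19 = 19 kN·m
Load 2 — point force P=-16 kN at a=8 m (b=L-a=8):
  M_2 = -P(a-x)  [x≤a] = -(-16)·(8-(16/5)) = 384/5 kN·m
Load 3 — point force P=3 kN at a=48/5 m (b=L-a=32/5):
  M_3 = -P(a-x)  [x≤a] = -3·((48/5)-(16/5)) = -96/5 kN·m
Superposition: M = Σ M_i = 383/5 kN·m ≈ 76.600000 kN·m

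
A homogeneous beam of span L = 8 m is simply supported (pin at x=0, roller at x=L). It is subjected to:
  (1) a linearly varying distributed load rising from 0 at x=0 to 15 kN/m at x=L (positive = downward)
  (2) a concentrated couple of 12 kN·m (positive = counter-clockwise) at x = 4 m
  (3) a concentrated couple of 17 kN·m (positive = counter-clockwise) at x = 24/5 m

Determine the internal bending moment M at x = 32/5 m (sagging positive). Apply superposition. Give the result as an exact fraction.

Load 1 — triangular load w₀=15 kN/m (0→w₀ over full span):
  M_1 = w₀Lx/6 - w₀x³/(6L) = 15·8·(32/5)/6 - 15·(32/5)³/(6·8) = 1152/25 kN·m
Load 2 — applied couple M₀=12 kN·m at a=4 m (b=L-a=4):
  M_2 = M₀x/L - M₀  [x>a] = 12·(32/5)/8 - 12 = -12/5 kN·m
Load 3 — applied couple M₀=17 kN·m at a=24/5 m (b=L-a=16/5):
  M_3 = M₀x/L - M₀  [x>a] = 17·(32/5)/8 - 17 = -17/5 kN·m
Superposition: M = Σ M_i = 1007/25 kN·m ≈ 40.280000 kN·m

M(32/5) = 1007/25 kN·m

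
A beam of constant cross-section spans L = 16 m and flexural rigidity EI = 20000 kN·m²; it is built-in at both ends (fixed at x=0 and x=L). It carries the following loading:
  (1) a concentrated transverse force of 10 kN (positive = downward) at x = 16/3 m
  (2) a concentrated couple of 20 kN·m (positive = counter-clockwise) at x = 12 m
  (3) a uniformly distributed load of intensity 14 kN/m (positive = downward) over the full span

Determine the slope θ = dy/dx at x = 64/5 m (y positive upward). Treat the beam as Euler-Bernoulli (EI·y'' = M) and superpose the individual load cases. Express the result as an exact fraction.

Load 1 — point force P=10 kN at a=16/3 m (b=L-a=32/3):
  θ_1 = Pa²(L-x)(2bL-(3b+a)(L-x))/(2L³EI)  [x>a] = 10·(16/3)²·(16-(64/5))·(2·(32/3)·16-(3·(32/3)+(16/3))·(16-(64/5)))/(2·16³·20000) = 104/84375 rad
Load 2 — applied couple M₀=20 kN·m at a=12 m (b=L-a=4):
  θ_2 = (R_Ax²/2 - M_Ax - M₀(x-a))/EI  [x>a] with R_A=45/32, M_A=25/4 = ((45/32)·(64/5)²/2 - (25/4)·(64/5) - 20·((64/5)-12))/20000 = 3/3125 rad
Load 3 — uniform load w=14 kN/m over full span:
  θ_3 = -wx(L-x)(L-2x)/(12EI) = -14·(64/5)·(16-(64/5))·(16-2·(64/5))/(12·20000) = 1792/78125 rad
Superposition: θ = Σ θ_i = 53009/2109375 rad ≈ 0.025130 rad

θ(64/5) = 53009/2109375 rad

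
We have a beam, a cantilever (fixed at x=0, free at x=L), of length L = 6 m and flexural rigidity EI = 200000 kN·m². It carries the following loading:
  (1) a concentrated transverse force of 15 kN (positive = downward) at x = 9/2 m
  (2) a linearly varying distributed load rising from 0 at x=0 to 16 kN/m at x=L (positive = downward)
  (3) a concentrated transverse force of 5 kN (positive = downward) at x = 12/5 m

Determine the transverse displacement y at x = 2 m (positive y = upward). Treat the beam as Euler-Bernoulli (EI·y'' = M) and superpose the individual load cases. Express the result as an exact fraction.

y(2) = -20387/9000000 m

Load 1 — point force P=15 kN at a=9/2 m (b=L-a=3/2):
  y_1 = -Px²(3a-x)/(6EI)  [x≤a] = -15·2²·(3·(9/2)-2)/(6·200000) = -23/40000 m
Load 2 — triangular load w₀=16 kN/m (0→w₀ over full span):
  y_2 = (w₀Lx³/12-w₀L²x²/6-w₀x⁵/(120L))/EI = (16·6·2³/12-16·6²·2²/6-16·2⁵/(120·6))/200000 = -451/281250 m
Load 3 — point force P=5 kN at a=12/5 m (b=L-a=18/5):
  y_3 = -Px²(3a-x)/(6EI)  [x≤a] = -5·2²·(3·(12/5)-2)/(6·200000) = -13/150000 m
Superposition: y = Σ y_i = -20387/9000000 m ≈ -0.002265 m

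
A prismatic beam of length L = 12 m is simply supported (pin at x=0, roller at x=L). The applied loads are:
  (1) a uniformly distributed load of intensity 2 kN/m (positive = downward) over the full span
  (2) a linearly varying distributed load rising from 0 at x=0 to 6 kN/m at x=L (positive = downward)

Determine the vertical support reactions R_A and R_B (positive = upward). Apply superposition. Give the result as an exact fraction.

Load 1 — uniform load w=2 kN/m over full span:
  R_A = wL/2 = 2·12/2 = 12 kN
  R_B = wL/2 = 2·12/2 = 12 kN
Load 2 — triangular load w₀=6 kN/m (0→w₀ over full span):
  R_A = w₀L/6 = 6·12/6 = 12 kN
  R_B = w₀L/3 = 6·12/3 = 24 kN
Superposition: R_A = 24 kN, R_B = 36 kN

R_A = 24 kN, R_B = 36 kN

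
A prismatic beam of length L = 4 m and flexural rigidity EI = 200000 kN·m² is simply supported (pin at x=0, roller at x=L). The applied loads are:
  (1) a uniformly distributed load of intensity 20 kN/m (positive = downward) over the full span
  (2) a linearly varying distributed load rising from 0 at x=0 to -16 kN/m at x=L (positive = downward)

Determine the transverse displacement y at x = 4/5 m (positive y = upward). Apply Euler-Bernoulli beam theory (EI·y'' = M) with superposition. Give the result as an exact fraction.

y(4/5) = -17992/146484375 m

Load 1 — uniform load w=20 kN/m over full span:
  y_1 = -wx(L³-2Lx²+x³)/(24EI) = -20·(4/5)·(4³-2·4·(4/5)²+(4/5)³)/(24·200000) = -232/1171875 m
Load 2 — triangular load w₀=-16 kN/m (0→w₀ over full span):
  y_2 = -w₀x(7L⁴-10L²x²+3x⁴)/(360LEI) = -(-16)·(4/5)·(7·4⁴-10·4²·(4/5)²+3·(4/5)⁴)/(360·4·200000) = 11008/146484375 m
Superposition: y = Σ y_i = -17992/146484375 m ≈ -0.000123 m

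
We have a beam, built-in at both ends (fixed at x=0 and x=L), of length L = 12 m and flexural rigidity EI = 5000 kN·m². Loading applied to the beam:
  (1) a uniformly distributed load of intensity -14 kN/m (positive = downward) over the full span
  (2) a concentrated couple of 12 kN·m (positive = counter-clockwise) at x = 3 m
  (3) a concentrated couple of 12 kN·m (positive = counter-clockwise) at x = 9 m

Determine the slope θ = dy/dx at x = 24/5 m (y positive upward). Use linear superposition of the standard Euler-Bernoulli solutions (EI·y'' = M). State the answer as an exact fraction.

Load 1 — uniform load w=-14 kN/m over full span:
  θ_1 = -wx(L-x)(L-2x)/(12EI) = -(-14)·(24/5)·(12-(24/5))·(12-2·(24/5))/(12·5000) = 1512/78125 rad
Load 2 — applied couple M₀=12 kN·m at a=3 m (b=L-a=9):
  θ_2 = (R_Ax²/2 - M_Ax - M₀(x-a))/EI  [x>a] with R_A=9/8, M_A=-9/4 = ((9/8)·(24/5)²/2 - (-9/4)·(24/5) - 12·((24/5)-3))/5000 = 27/62500 rad
Load 3 — applied couple M₀=12 kN·m at a=9 m (b=L-a=3):
  θ_3 = (R_Ax²/2 - M_Ax)/EI  [x≤a] with R_A=9/8, M_A=15/4 = ((9/8)·(24/5)²/2 - (15/4)·(24/5))/5000 = -63/62500 rad
Superposition: θ = Σ θ_i = 1467/78125 rad ≈ 0.018778 rad

θ(24/5) = 1467/78125 rad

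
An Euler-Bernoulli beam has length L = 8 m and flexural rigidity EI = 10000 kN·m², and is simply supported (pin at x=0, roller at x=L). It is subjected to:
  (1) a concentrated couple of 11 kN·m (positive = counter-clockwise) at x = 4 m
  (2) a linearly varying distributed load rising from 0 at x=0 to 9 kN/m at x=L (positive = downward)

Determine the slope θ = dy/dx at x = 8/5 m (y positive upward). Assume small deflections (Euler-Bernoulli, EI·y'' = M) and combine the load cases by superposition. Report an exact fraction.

Load 1 — applied couple M₀=11 kN·m at a=4 m (b=L-a=4):
  θ_1 = (M₀x²/(2L)+C₁)/EI  [x≤a] with C₁=M₀(3b²-L²)/(6L)=-11/3 = (11·(8/5)²/(2·8)+(-11/3))/10000 = -143/750000 rad
Load 2 — triangular load w₀=9 kN/m (0→w₀ over full span):
  θ_2 = -w₀(7L⁴-30L²x²+15x⁴)/(360LEI) = -9·(7·8⁴-30·8²·(8/5)²+15·(8/5)⁴)/(360·8·10000) = -2912/390625 rad
Superposition: θ = Σ θ_i = -143351/18750000 rad ≈ -0.007645 rad

θ(8/5) = -143351/18750000 rad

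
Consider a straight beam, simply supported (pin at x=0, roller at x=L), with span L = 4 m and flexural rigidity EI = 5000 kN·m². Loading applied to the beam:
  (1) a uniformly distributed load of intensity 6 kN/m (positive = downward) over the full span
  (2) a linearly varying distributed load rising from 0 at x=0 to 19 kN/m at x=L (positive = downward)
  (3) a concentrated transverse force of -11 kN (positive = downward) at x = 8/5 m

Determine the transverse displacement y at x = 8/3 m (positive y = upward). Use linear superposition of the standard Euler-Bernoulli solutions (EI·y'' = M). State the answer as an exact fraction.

Load 1 — uniform load w=6 kN/m over full span:
  y_1 = -wx(L³-2Lx²+x³)/(24EI) = -6·(8/3)·(4³-2·4·(8/3)²+(8/3)³)/(24·5000) = -176/50625 m
Load 2 — triangular load w₀=19 kN/m (0→w₀ over full span):
  y_2 = -w₀x(7L⁴-10L²x²+3x⁴)/(360LEI) = -19·(8/3)·(7·4⁴-10·4²·(8/3)²+3·(8/3)⁴)/(360·4·5000) = -2584/455625 m
Load 3 — point force P=-11 kN at a=8/5 m (b=L-a=12/5):
  y_3 = -Pa(L-x)(2Lx-a²-x²)/(6LEI)  [x>a] = -(-11)·(8/5)·(4-(8/3))·(2·4·(8/3)-(8/5)²-(8/3)²)/(6·4·5000) = 14432/6328125 m
Superposition: y = Σ y_i = -391112/56953125 m ≈ -0.006867 m

y(8/3) = -391112/56953125 m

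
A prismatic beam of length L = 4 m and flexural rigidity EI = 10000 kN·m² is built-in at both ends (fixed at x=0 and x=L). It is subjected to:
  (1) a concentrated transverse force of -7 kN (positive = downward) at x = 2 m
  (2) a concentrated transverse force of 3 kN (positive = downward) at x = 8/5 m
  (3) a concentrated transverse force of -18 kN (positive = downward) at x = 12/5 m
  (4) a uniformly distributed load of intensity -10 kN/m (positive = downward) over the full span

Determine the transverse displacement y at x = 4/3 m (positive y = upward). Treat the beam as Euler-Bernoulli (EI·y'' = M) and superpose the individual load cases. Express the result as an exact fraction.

Load 1 — point force P=-7 kN at a=2 m (b=L-a=2):
  y_1 = -Pb²x²(3aL-(3a+b)x)/(6L³EI)  [x≤a] = -(-7)·2²·(4/3)²·(3·2·4-(3·2+2)·(4/3))/(6·4³·10000) = 7/40500 m
Load 2 — point force P=3 kN at a=8/5 m (b=L-a=12/5):
  y_2 = -Pb²x²(3aL-(3a+b)x)/(6L³EI)  [x≤a] = -3·(12/5)²·(4/3)²·(3·(8/5)·4-(3·(8/5)+(12/5))·(4/3))/(6·4³·10000) = -6/78125 m
Load 3 — point force P=-18 kN at a=12/5 m (b=L-a=8/5):
  y_3 = -Pb²x²(3aL-(3a+b)x)/(6L³EI)  [x≤a] = -(-18)·(8/5)²·(4/3)²·(3·(12/5)·4-(3·(12/5)+(8/5))·(4/3))/(6·4³·10000) = 256/703125 m
Load 4 — uniform load w=-10 kN/m over full span:
  y_4 = -wx²(L-x)²/(24EI) = -(-10)·(4/3)²·(4-(4/3))²/(24·10000) = 16/30375 m
Superposition: y = Σ y_i = 74941/75937500 m ≈ 0.000987 m

y(4/3) = 74941/75937500 m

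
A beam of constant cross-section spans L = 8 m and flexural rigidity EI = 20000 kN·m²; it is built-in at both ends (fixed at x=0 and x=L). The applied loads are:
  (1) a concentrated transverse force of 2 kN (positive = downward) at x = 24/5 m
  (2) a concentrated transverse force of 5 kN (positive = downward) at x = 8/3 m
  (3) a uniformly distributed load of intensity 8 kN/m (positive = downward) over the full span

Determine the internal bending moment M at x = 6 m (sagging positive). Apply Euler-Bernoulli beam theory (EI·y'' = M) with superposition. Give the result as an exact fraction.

M(6) = 17722/3375 kN·m

Load 1 — point force P=2 kN at a=24/5 m (b=L-a=16/5):
  M_1 = Pa²(a+3b)(L-x)/L³ - Pa²b/L²  [x>a] = 2·(24/5)²·((24/5)+3·(16/5))·(8-6)/8³ - 2·(24/5)²·(16/5)/8² = 36/125 kN·m
Load 2 — point force P=5 kN at a=8/3 m (b=L-a=16/3):
  M_2 = Pa²(a+3b)(L-x)/L³ - Pa²b/L²  [x>a] = 5·(8/3)²·((8/3)+3·(16/3))·(8-6)/8³ - 5·(8/3)²·(16/3)/8² = -10/27 kN·m
Load 3 — uniform load w=8 kN/m over full span:
  M_3 = wLx/2 - wL²/12 - wx²/2 = 8·8·6/2 - 8·8²/12 - 8·6²/2 = 16/3 kN·m
Superposition: M = Σ M_i = 17722/3375 kN·m ≈ 5.250963 kN·m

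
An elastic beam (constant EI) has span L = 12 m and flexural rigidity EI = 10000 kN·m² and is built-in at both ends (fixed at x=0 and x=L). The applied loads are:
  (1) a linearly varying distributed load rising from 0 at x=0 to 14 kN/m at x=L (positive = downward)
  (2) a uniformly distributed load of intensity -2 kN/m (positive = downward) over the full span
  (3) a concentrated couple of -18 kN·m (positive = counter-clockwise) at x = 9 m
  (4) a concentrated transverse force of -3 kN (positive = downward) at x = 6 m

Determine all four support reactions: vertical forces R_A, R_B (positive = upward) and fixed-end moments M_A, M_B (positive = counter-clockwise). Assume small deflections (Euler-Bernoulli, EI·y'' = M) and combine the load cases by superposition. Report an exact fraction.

Load 1 — triangular load w₀=14 kN/m (0→w₀ over full span):
  R_A = 3w₀L/20 = 3·14·12/20 = 126/5 kN
  M_A = w₀L²/30 = 14·12²/30 = 336/5 kN·m
  R_B = 7w₀L/20 = 7·14·12/20 = 294/5 kN
  M_B = -w₀L²/20 = -14·12²/20 = -504/5 kN·m
Load 2 — uniform load w=-2 kN/m over full span:
  R_A = wL/2 = (-2)·12/2 = -12 kN
  M_A = wL²/12 = (-2)·12²/12 = -24 kN·m
  R_B = wL/2 = (-2)·12/2 = -12 kN
  M_B = -wL²/12 = -(-2)·12²/12 = 24 kN·m
Load 3 — applied couple M₀=-18 kN·m at a=9 m (b=L-a=3):
  R_A = 6M₀ab/L³ = 6·(-18)·9·3/12³ = -27/16 kN
  M_A = M₀b(2a-b)/L² = (-18)·3·(2·9-3)/12² = -45/8 kN·m
  R_B = -6M₀ab/L³ = -6·(-18)·9·3/12³ = 27/16 kN
  M_B = M₀a(2b-a)/L² = (-18)·9·(2·3-9)/12² = 27/8 kN·m
Load 4 — point force P=-3 kN at a=6 m (b=L-a=6):
  R_A = Pb²(3a+b)/L³ = (-3)·6²·(3·6+6)/12³ = -3/2 kN
  M_A = Pab²/L² = (-3)·6·6²/12² = -9/2 kN·m
  R_B = Pa²(a+3b)/L³ = (-3)·6²·(6+3·6)/12³ = -3/2 kN
  M_B = -Pa²b/L² = -(-3)·6²·6/12² = 9/2 kN·m
Superposition: R_A = 801/80 kN, M_A = 1323/40 kN·m, R_B = 3759/80 kN, M_B = -2757/40 kN·m

R_A = 801/80 kN, M_A = 1323/40 kN·m, R_B = 3759/80 kN, M_B = -2757/40 kN·m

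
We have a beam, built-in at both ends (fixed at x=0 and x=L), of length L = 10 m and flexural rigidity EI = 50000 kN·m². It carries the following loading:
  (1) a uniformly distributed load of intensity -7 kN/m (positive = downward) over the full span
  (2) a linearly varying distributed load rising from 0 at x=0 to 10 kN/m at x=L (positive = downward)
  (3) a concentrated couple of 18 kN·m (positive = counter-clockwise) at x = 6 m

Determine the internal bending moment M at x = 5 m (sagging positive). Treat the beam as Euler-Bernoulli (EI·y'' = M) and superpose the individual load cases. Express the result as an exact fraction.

Load 1 — uniform load w=-7 kN/m over full span:
  M_1 = wLx/2 - wL²/12 - wx²/2 = (-7)·10·5/2 - (-7)·10²/12 - (-7)·5²/2 = -175/6 kN·m
Load 2 — triangular load w₀=10 kN/m (0→w₀ over full span):
  M_2 = 3w₀Lx/20 - w₀L²/30 - w₀x³/(6L) = 3·10·10·5/20 - 10·10²/30 - 10·5³/(6·10) = 125/6 kN·m
Load 3 — applied couple M₀=18 kN·m at a=6 m (b=L-a=4):
  M_3 = R_Ax - M_A  [x≤a] with R_A=324/125, M_A=144/25 = (324/125)·5 - (144/25) = 36/5 kN·m
Superposition: M = Σ M_i = -17/15 kN·m ≈ -1.133333 kN·m

M(5) = -17/15 kN·m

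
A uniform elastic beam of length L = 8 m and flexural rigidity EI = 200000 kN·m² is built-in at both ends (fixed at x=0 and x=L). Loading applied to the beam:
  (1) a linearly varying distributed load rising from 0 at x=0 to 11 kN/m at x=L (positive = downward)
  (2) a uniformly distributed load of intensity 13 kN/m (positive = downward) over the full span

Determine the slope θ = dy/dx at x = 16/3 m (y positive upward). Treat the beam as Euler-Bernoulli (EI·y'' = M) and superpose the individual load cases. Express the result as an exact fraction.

θ(16/3) = 1088/3796875 rad

Load 1 — triangular load w₀=11 kN/m (0→w₀ over full span):
  θ_1 = -w₀(2x(L-x)(L-2x)(x+2L)+x²(L-x)²)/(120LEI) = -11·(2·(16/3)·(8-(16/3))·(8-2·(16/3))·((16/3)+2·8)+(16/3)²·(8-(16/3))²)/(120·8·200000) = 308/3796875 rad
Load 2 — uniform load w=13 kN/m over full span:
  θ_2 = -wx(L-x)(L-2x)/(12EI) = -13·(16/3)·(8-(16/3))·(8-2·(16/3))/(12·200000) = 52/253125 rad
Superposition: θ = Σ θ_i = 1088/3796875 rad ≈ 0.000287 rad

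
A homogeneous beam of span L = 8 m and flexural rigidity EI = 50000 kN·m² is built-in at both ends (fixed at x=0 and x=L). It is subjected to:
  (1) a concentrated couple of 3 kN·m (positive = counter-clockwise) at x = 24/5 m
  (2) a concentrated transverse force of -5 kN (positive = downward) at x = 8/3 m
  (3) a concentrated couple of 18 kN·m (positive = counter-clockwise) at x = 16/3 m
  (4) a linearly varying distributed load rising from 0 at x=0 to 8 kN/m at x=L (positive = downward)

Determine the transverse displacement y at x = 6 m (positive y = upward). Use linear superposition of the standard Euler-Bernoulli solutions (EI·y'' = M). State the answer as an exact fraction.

Load 1 — applied couple M₀=3 kN·m at a=24/5 m (b=L-a=16/5):
  y_1 = (R_Ax³/6 - M_Ax²/2 - M₀(x-a)²/2)/EI  [x>a] with R_A=27/50, M_A=24/25 = ((27/50)·6³/6 - (24/25)·6²/2 - 3·(6-(24/5))²/2)/50000 = 0 m
Load 2 — point force P=-5 kN at a=8/3 m (b=L-a=16/3):
  y_2 = -Pa²(L-x)²(3bL-(3b+a)(L-x))/(6L³EI)  [x>a] = -(-5)·(8/3)²·(8-6)²·(3·(16/3)·8-(3·(16/3)+(8/3))·(8-6))/(6·8³·50000) = 17/202500 m
Load 3 — applied couple M₀=18 kN·m at a=16/3 m (b=L-a=8/3):
  y_3 = (R_Ax³/6 - M_Ax²/2 - M₀(x-a)²/2)/EI  [x>a] with R_A=3, M_A=6 = (3·6³/6 - 6·6²/2 - 18·(6-(16/3))²/2)/50000 = -1/12500 m
Load 4 — triangular load w₀=8 kN/m (0→w₀ over full span):
  y_4 = -w₀x²(L-x)²(x+2L)/(120LEI) = -8·6²·(8-6)²·(6+2·8)/(120·8·50000) = -33/62500 m
Superposition: y = Σ y_i = -2653/5062500 m ≈ -0.000524 m

y(6) = -2653/5062500 m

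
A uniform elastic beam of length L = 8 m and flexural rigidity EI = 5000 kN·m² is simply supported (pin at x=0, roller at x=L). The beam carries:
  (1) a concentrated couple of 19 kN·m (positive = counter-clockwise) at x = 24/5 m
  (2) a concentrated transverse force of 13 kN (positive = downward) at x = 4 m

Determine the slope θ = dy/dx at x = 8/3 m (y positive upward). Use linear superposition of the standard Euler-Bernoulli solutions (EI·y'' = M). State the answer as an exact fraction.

θ(8/3) = -1891/281250 rad

Load 1 — applied couple M₀=19 kN·m at a=24/5 m (b=L-a=16/5):
  θ_1 = (M₀x²/(2L)+C₁)/EI  [x≤a] with C₁=M₀(3b²-L²)/(6L)=-988/75 = (19·(8/3)²/(2·8)+(-988/75))/5000 = -133/140625 rad
Load 2 — point force P=13 kN at a=4 m (b=L-a=4):
  θ_2 = -Pb(L²-b²-3x²)/(6LEI)  [x≤a] = -13·4·(8²-4²-3·(8/3)²)/(6·8·5000) = -13/2250 rad
Superposition: θ = Σ θ_i = -1891/281250 rad ≈ -0.006724 rad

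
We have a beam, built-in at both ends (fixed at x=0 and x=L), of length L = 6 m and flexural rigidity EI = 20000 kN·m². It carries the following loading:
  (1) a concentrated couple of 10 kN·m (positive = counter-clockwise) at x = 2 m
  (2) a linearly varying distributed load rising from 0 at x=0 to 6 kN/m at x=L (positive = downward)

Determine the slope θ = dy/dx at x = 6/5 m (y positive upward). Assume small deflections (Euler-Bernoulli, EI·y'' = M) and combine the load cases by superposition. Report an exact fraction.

Load 1 — applied couple M₀=10 kN·m at a=2 m (b=L-a=4):
  θ_1 = (R_Ax²/2 - M_Ax)/EI  [x≤a] with R_A=20/9, M_A=0 = ((20/9)·(6/5)²/2 - 0·(6/5))/20000 = 1/12500 rad
Load 2 — triangular load w₀=6 kN/m (0→w₀ over full span):
  θ_2 = -w₀(2x(L-x)(L-2x)(x+2L)+x²(L-x)²)/(120LEI) = -6·(2·(6/5)·(6-(6/5))·(6-2·(6/5))·((6/5)+2·6)+(6/5)²·(6-(6/5))²)/(120·6·20000) = -189/781250 rad
Superposition: θ = Σ θ_i = -253/1562500 rad ≈ -0.000162 rad

θ(6/5) = -253/1562500 rad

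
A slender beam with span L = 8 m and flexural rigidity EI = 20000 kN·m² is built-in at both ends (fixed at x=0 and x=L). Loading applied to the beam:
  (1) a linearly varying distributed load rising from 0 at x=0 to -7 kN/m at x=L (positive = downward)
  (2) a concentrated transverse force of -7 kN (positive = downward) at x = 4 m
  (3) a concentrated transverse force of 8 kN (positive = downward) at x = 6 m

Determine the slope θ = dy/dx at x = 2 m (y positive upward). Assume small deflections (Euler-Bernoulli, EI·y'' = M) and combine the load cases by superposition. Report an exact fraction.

Load 1 — triangular load w₀=-7 kN/m (0→w₀ over full span):
  θ_1 = -w₀(2x(L-x)(L-2x)(x+2L)+x²(L-x)²)/(120LEI) = -(-7)·(2·2·(8-2)·(8-2·2)·(2+2·8)+2²·(8-2)²)/(120·8·20000) = 273/400000 rad
Load 2 — point force P=-7 kN at a=4 m (b=L-a=4):
  θ_2 = -Pb²x(2aL-(3a+b)x)/(2L³EI)  [x≤a] = -(-7)·4²·2·(2·4·8-(3·4+4)·2)/(2·8³·20000) = 7/20000 rad
Load 3 — point force P=8 kN at a=6 m (b=L-a=2):
  θ_3 = -Pb²x(2aL-(3a+b)x)/(2L³EI)  [x≤a] = -8·2²·2·(2·6·8-(3·6+2)·2)/(2·8³·20000) = -7/40000 rad
Superposition: θ = Σ θ_i = 343/400000 rad ≈ 0.000857 rad

θ(2) = 343/400000 rad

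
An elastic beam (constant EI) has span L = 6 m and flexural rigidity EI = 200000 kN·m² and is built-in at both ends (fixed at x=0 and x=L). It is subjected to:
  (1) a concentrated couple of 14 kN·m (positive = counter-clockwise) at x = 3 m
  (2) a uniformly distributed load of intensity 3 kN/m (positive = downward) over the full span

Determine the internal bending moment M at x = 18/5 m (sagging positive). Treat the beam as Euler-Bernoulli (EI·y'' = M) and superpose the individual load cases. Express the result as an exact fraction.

M(18/5) = -47/50 kN·m

Load 1 — applied couple M₀=14 kN·m at a=3 m (b=L-a=3):
  M_1 = R_Ax - M_A - M₀  [x>a] with R_A=7/2, M_A=7/2 = (7/2)·(18/5) - (7/2) - 14 = -49/10 kN·m
Load 2 — uniform load w=3 kN/m over full span:
  M_2 = wLx/2 - wL²/12 - wx²/2 = 3·6·(18/5)/2 - 3·6²/12 - 3·(18/5)²/2 = 99/25 kN·m
Superposition: M = Σ M_i = -47/50 kN·m ≈ -0.940000 kN·m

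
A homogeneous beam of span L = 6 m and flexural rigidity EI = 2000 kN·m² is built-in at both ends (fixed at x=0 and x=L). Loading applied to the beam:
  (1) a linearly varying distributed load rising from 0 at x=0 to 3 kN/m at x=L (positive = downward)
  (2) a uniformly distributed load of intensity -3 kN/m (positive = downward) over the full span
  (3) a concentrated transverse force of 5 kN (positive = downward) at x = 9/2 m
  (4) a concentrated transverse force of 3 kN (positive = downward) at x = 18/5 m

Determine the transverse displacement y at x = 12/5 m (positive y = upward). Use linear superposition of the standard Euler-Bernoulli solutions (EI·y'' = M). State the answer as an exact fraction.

y(12/5) = 3663/125000000 m

Load 1 — triangular load w₀=3 kN/m (0→w₀ over full span):
  y_1 = -w₀x²(L-x)²(x+2L)/(120LEI) = -3·(12/5)²·(6-(12/5))²·((12/5)+2·6)/(120·6·2000) = -4374/1953125 m
Load 2 — uniform load w=-3 kN/m over full span:
  y_2 = -wx²(L-x)²/(24EI) = -(-3)·(12/5)²·(6-(12/5))²/(24·2000) = 729/156250 m
Load 3 — point force P=5 kN at a=9/2 m (b=L-a=3/2):
  y_3 = -Pb²x²(3aL-(3a+b)x)/(6L³EI)  [x≤a] = -5·(3/2)²·(12/5)²·(3·(9/2)·6-(3·(9/2)+(3/2))·(12/5))/(6·6³·2000) = -9/8000 m
Load 4 — point force P=3 kN at a=18/5 m (b=L-a=12/5):
  y_4 = -Pb²x²(3aL-(3a+b)x)/(6L³EI)  [x≤a] = -3·(12/5)²·(12/5)²·(3·(18/5)·6-(3·(18/5)+(12/5))·(12/5))/(6·6³·2000) = -2484/1953125 m
Superposition: y = Σ y_i = 3663/125000000 m ≈ 0.000029 m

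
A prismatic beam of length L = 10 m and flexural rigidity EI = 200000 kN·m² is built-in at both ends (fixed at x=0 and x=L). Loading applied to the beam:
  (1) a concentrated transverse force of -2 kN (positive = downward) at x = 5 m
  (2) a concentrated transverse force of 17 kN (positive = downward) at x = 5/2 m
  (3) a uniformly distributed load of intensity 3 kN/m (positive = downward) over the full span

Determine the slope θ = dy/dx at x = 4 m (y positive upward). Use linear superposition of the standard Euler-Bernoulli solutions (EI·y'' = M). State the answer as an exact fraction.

θ(4) = -1/20000 rad

Load 1 — point force P=-2 kN at a=5 m (b=L-a=5):
  θ_1 = -Pb²x(2aL-(3a+b)x)/(2L³EI)  [x≤a] = -(-2)·5²·4·(2·5·10-(3·5+5)·4)/(2·10³·200000) = 1/100000 rad
Load 2 — point force P=17 kN at a=5/2 m (b=L-a=15/2):
  θ_2 = Pa²(L-x)(2bL-(3b+a)(L-x))/(2L³EI)  [x>a] = 17·(5/2)²·(10-4)·(2·(15/2)·10-(3·(15/2)+(5/2))·(10-4))/(2·10³·200000) = 0 rad
Load 3 — uniform load w=3 kN/m over full span:
  θ_3 = -wx(L-x)(L-2x)/(12EI) = -3·4·(10-4)·(10-2·4)/(12·200000) = -3/50000 rad
Superposition: θ = Σ θ_i = -1/20000 rad ≈ -0.000050 rad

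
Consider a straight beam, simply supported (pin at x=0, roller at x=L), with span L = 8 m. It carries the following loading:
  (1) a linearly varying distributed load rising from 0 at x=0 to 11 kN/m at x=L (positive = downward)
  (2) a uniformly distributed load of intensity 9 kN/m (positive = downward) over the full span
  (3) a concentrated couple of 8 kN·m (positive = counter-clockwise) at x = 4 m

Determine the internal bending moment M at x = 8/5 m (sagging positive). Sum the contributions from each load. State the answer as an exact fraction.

M(8/5) = 8776/125 kN·m

Load 1 — triangular load w₀=11 kN/m (0→w₀ over full span):
  M_1 = w₀Lx/6 - w₀x³/(6L) = 11·8·(8/5)/6 - 11·(8/5)³/(6·8) = 2816/125 kN·m
Load 2 — uniform load w=9 kN/m over full span:
  M_2 = wx(L-x)/2 = 9·(8/5)·(8-(8/5))/2 = 1152/25 kN·m
Load 3 — applied couple M₀=8 kN·m at a=4 m (b=L-a=4):
  M_3 = M₀x/L  [x≤a] = 8·(8/5)/8 = 8/5 kN·m
Superposition: M = Σ M_i = 8776/125 kN·m ≈ 70.208000 kN·m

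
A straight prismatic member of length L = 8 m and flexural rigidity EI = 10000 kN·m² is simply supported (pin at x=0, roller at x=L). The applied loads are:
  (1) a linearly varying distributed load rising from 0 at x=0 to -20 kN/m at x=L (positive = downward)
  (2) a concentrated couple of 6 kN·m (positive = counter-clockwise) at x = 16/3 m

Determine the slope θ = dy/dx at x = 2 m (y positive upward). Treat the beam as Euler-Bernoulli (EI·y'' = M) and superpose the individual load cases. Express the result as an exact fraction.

Load 1 — triangular load w₀=-20 kN/m (0→w₀ over full span):
  θ_1 = -w₀(7L⁴-30L²x²+15x⁴)/(360LEI) = -(-20)·(7·8⁴-30·8²·2²+15·2⁴)/(360·8·10000) = 1327/90000 rad
Load 2 — applied couple M₀=6 kN·m at a=16/3 m (b=L-a=8/3):
  θ_2 = (M₀x²/(2L)+C₁)/EI  [x≤a] with C₁=M₀(3b²-L²)/(6L)=-16/3 = (6·2²/(2·8)+(-16/3))/10000 = -23/60000 rad
Superposition: θ = Σ θ_i = 517/36000 rad ≈ 0.014361 rad

θ(2) = 517/36000 rad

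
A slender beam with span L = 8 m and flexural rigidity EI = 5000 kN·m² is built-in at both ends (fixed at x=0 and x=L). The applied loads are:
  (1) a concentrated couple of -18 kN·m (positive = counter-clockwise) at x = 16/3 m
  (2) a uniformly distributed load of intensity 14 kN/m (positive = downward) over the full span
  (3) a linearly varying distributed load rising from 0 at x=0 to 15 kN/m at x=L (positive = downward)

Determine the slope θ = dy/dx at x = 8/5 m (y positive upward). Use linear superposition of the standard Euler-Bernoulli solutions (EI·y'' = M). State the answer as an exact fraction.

θ(8/5) = -1254/78125 rad

Load 1 — applied couple M₀=-18 kN·m at a=16/3 m (b=L-a=8/3):
  θ_1 = (R_Ax²/2 - M_Ax)/EI  [x≤a] with R_A=-3, M_A=-6 = ((-3)·(8/5)²/2 - (-6)·(8/5))/5000 = 18/15625 rad
Load 2 — uniform load w=14 kN/m over full span:
  θ_2 = -wx(L-x)(L-2x)/(12EI) = -14·(8/5)·(8-(8/5))·(8-2·(8/5))/(12·5000) = -896/78125 rad
Load 3 — triangular load w₀=15 kN/m (0→w₀ over full span):
  θ_3 = -w₀(2x(L-x)(L-2x)(x+2L)+x²(L-x)²)/(120LEI) = -15·(2·(8/5)·(8-(8/5))·(8-2·(8/5))·((8/5)+2·8)+(8/5)²·(8-(8/5))²)/(120·8·5000) = -448/78125 rad
Superposition: θ = Σ θ_i = -1254/78125 rad ≈ -0.016051 rad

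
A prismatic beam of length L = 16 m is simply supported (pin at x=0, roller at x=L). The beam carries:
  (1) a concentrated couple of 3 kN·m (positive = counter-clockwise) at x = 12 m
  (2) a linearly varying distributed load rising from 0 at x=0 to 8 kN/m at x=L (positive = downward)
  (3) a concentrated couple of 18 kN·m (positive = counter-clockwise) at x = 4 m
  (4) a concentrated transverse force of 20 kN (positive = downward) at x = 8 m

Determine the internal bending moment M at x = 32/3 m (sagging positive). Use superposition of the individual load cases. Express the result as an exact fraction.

Load 1 — applied couple M₀=3 kN·m at a=12 m (b=L-a=4):
  M_1 = M₀x/L  [x≤a] = 3·(32/3)/16 = 2 kN·m
Load 2 — triangular load w₀=8 kN/m (0→w₀ over full span):
  M_2 = w₀Lx/6 - w₀x³/(6L) = 8·16·(32/3)/6 - 8·(32/3)³/(6·16) = 10240/81 kN·m
Load 3 — applied couple M₀=18 kN·m at a=4 m (b=L-a=12):
  M_3 = M₀x/L - M₀  [x>a] = 18·(32/3)/16 - 18 = -6 kN·m
Load 4 — point force P=20 kN at a=8 m (b=L-a=8):
  M_4 = Pa(L-x)/L  [x>a] = 20·8·(16-(32/3))/16 = 160/3 kN·m
Superposition: M = Σ M_i = 14236/81 kN·m ≈ 175.753086 kN·m

M(32/3) = 14236/81 kN·m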